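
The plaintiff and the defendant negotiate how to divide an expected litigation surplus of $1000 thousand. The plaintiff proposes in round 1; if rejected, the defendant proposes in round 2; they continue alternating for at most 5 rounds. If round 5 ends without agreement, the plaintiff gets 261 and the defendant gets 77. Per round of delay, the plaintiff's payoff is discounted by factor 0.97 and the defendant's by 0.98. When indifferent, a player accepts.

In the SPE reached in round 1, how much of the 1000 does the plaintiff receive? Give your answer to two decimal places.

Work backward from the last round.
Round 5 (the plaintiff proposes): the defendant gets 77 if talks fail, so the plaintiff offers 77 and keeps 923.
Round 4 (the defendant proposes): the plaintiff can get 923 next round, worth 0.97 × 923 = 895.31 now, so the defendant offers 895.31, keeping 104.69.
Round 3 (the plaintiff proposes): the defendant can get 104.69 next round, worth 0.98 × 104.69 = 102.5962 now, so the plaintiff offers 102.5962, keeping 897.4038.
Round 2 (the defendant proposes): the plaintiff can get 897.4038 next round, worth 0.97 × 897.4038 = 870.481686 now. The defendant offers 870.481686 and keeps 1000 − 870.481686 = 129.518314.
Round 1 (the plaintiff proposes): the defendant can get 129.518314 next round, worth 0.98 × 129.518314 = 126.92794772 now. The plaintiff offers 126.92794772 and keeps 1000 − 126.92794772 = 873.07205228.

873.07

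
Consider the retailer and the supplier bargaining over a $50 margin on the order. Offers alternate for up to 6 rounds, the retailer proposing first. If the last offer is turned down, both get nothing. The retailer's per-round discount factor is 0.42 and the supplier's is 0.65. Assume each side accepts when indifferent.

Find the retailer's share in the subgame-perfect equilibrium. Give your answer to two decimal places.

Round 6 (the supplier proposes): rejection yields 0 for the retailer; the supplier offers 0 and keeps 50.
Round 5 (the retailer proposes): the supplier can get 50 next round, worth 0.65 × 50 = 32.5 now. The retailer offers 32.5 and keeps 50 − 32.5 = 17.5.
Round 4 (the supplier proposes): the retailer can get 17.5 next round, worth 0.42 × 17.5 = 7.35 now; the supplier offers that and keeps 42.65.
Round 3 (the retailer proposes): the supplier can get 42.65 next round, worth 0.65 × 42.65 = 27.7225 now. The retailer offers 27.7225 and keeps 50 − 27.7225 = 22.2775.
Round 2 (the supplier proposes): the retailer can get 22.2775 next round, worth 0.42 × 22.2775 = 9.35655 now; the supplier offers that and keeps 40.64345.
Round 1 (the retailer proposes): the supplier can get 40.64345 next round, worth 0.65 × 40.64345 = 26.4182425 now, so the retailer offers 26.4182425, keeping 23.5817575.

23.58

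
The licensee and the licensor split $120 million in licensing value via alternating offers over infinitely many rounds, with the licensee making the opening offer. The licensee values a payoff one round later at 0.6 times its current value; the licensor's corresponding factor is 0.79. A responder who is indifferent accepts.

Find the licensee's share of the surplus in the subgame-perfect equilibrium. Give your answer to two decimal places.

47.91

In a stationary SPE each proposer offers the other exactly their discounted continuation value.
If the licensee keeps x when proposing and the licensor keeps y when proposing, then x = 120 − 0.79y and y = 120 − 0.6x.
Solving: x = 120(1 − 0.79) / (1 − 0.6·0.79) = 25.2 / 0.526 ≈ 47.9087.
The licensor gets 120 − 47.9087 ≈ 72.0913.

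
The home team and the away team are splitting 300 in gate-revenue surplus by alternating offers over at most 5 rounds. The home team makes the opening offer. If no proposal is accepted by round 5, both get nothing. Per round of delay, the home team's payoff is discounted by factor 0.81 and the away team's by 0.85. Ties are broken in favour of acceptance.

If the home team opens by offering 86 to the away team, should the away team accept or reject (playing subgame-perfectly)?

Work out the away team's continuation value if the offer is rejected.
Round 5 (the home team proposes): rejection yields 0 for the away team; the home team offers 0 and keeps 300.
Round 4 (the away team proposes): the home team can get 300 next round, worth 0.81 × 300 = 243 now, so the away team offers 243, keeping 57.
Round 3 (the home team proposes): the away team can get 57 next round, worth 0.85 × 57 = 48.45 now. The home team offers 48.45 and keeps 300 − 48.45 = 251.55.
Round 2 (the away team proposes): the home team can get 251.55 next round, worth 0.81 × 251.55 = 203.7555 now; the away team offers that and keeps 96.2445.
So by rejecting in round 1, the away team gets 96.2445 next round, worth 0.85 × 96.2445 = 81.807825 now.
Offer 86 ≥ 81.807825, so the away team accepts.

Accept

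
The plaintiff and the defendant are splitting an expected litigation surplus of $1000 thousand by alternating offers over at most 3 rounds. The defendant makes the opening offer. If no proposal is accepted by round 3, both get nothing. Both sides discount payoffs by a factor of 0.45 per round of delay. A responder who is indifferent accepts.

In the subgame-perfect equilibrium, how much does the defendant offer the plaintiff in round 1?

247.5

Round 3 (the defendant proposes): rejection yields 0 for the plaintiff; the defendant offers 0 and keeps 1000.
Round 2 (the plaintiff proposes): the defendant can get 1000 next round, worth 0.45 × 1000 = 450 now, so the plaintiff offers 450, keeping 550.
Round 1 (the defendant proposes): the plaintiff can get 550 next round, worth 0.45 × 550 = 247.5 now. The defendant offers 247.5 and keeps 1000 − 247.5 = 752.5.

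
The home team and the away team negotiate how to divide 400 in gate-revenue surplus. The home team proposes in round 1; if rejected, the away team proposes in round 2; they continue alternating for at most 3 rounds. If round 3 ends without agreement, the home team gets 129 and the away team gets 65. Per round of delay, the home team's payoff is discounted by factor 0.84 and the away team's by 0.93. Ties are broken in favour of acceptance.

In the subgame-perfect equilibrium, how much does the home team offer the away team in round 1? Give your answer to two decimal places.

110.30

Round 3 (the home team proposes): the away team gets 65 if talks fail, so the home team offers 65 and keeps 335.
Round 2 (the away team proposes): the home team can get 335 next round, worth 0.84 × 335 = 281.4 now, so the away team offers 281.4, keeping 118.6.
Round 1 (the home team proposes): the away team can get 118.6 next round, worth 0.93 × 118.6 = 110.298 now. The home team offers 110.298 and keeps 400 − 110.298 = 289.702.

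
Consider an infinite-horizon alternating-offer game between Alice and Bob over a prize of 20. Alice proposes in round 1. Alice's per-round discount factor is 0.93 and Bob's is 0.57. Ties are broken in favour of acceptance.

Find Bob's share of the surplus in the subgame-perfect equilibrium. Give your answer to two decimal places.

Let x be Alice's share when Alice proposes and y be Bob's share when Bob proposes.
Bob accepts iff offered ≥ 0.57·y, so x = 20 − 0.57y. Symmetrically y = 20 − 0.93x.
Substituting: x = 20 − 0.57(20 − 0.93x), giving x(1 − 0.93·0.57) = 20(1 − 0.57).
So x = 20 × 0.43 / 0.4699 ≈ 18.3018, and Bob receives 20 − x ≈ 1.6982.

1.70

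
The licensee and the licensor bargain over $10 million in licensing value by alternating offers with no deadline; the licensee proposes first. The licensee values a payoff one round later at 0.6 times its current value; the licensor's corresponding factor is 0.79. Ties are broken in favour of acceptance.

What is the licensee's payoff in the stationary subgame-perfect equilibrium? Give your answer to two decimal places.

3.99

Let x be the licensee's share when the licensee proposes and y be the licensor's share when the licensor proposes.
The licensor accepts iff offered ≥ 0.79·y, so x = 10 − 0.79y. Symmetrically y = 10 − 0.6x.
Substituting: x = 10 − 0.79(10 − 0.6x), giving x(1 − 0.6·0.79) = 10(1 − 0.79).
So x = 10 × 0.21 / 0.526 ≈ 3.9924, and the licensor receives 10 − x ≈ 6.0076.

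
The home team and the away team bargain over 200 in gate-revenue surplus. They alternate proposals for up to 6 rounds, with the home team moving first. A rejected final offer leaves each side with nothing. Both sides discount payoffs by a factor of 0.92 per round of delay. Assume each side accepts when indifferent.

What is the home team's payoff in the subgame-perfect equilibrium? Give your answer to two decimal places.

Work backward from the last round.
Round 6 (the away team proposes): rejection yields 0 for the home team; the away team offers 0 and keeps 200.
Round 5 (the home team proposes): the away team can get 200 next round, worth 0.92 × 200 = 184 now, so the home team offers 184, keeping 16.
Round 4 (the away team proposes): the home team can get 16 next round, worth 0.92 × 16 = 14.72 now; the away team offers that and keeps 185.28.
Round 3 (the home team proposes): the away team can get 185.28 next round, worth 0.92 × 185.28 = 170.4576 now; the home team offers that and keeps 29.5424.
Round 2 (the away team proposes): the home team can get 29.5424 next round, worth 0.92 × 29.5424 = 27.179008 now, so the away team offers 27.179008, keeping 172.820992.
Round 1 (the home team proposes): the away team can get 172.820992 next round, worth 0.92 × 172.820992 = 158.99531264 now. The home team offers 158.99531264 and keeps 200 − 158.99531264 = 41.00468736.

41.00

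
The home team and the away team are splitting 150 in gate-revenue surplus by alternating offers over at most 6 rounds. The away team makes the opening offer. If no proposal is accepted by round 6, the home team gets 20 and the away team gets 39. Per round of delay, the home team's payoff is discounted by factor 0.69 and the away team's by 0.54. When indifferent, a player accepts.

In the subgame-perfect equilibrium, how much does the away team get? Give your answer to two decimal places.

Round 6 (the home team proposes): the away team gets 39 if talks fail, so the home team offers 39 and keeps 111.
Round 5 (the away team proposes): the home team can get 111 next round, worth 0.69 × 111 = 76.59 now; the away team offers that and keeps 73.41.
Round 4 (the home team proposes): the away team can get 73.41 next round, worth 0.54 × 73.41 = 39.6414 now, so the home team offers 39.6414, keeping 110.3586.
Round 3 (the away team proposes): the home team can get 110.3586 next round, worth 0.69 × 110.3586 = 76.147434 now; the away team offers that and keeps 73.852566.
Round 2 (the home team proposes): the away team can get 73.852566 next round, worth 0.54 × 73.852566 = 39.88038564 now; the home team offers that and keeps 110.11961436.
Round 1 (the away team proposes): the home team can get 110.11961436 next round, worth 0.69 × 110.11961436 = 75.9825339084 now. The away team offers 75.9825339084 and keeps 150 − 75.9825339084 = 74.0174660916.

74.02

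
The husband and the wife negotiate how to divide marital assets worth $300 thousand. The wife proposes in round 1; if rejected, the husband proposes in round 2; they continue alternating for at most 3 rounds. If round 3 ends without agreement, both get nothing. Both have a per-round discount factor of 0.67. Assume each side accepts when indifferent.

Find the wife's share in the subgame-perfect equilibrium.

Work backward from the last round.
Round 3 (the wife proposes): the husband will accept anything ≥ 0, so the wife offers 0 and keeps 300.
Round 2 (the husband proposes): the wife can get 300 next round, worth 0.67 × 300 = 201 now, so the husband offers 201, keeping 99.
Round 1 (the wife proposes): the husband can get 99 next round, worth 0.67 × 99 = 66.33 now; the wife offers that and keeps 233.67.

233.67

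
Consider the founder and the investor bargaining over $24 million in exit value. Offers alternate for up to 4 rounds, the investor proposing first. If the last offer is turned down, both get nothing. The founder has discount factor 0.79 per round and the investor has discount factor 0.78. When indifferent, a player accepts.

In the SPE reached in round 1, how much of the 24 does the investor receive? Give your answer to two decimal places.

Round 4 (the founder proposes): rejection yields 0 for the investor; the founder offers 0 and keeps 24.
Round 3 (the investor proposes): the founder can get 24 next round, worth 0.79 × 24 = 18.96 now, so the investor offers 18.96, keeping 5.04.
Round 2 (the founder proposes): the investor can get 5.04 next round, worth 0.78 × 5.04 = 3.9312 now. The founder offers 3.9312 and keeps 24 − 3.9312 = 20.0688.
Round 1 (the investor proposes): the founder can get 20.0688 next round, worth 0.79 × 20.0688 = 15.854352 now, so the investor offers 15.854352, keeping 8.145648.

8.15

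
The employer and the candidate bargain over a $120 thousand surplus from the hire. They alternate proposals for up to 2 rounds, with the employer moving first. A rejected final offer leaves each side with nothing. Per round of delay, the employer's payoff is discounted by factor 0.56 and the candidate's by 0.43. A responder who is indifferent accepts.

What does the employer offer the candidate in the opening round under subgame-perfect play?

Solve by backward induction from round 2.
Round 2 (the candidate proposes): the employer will accept anything ≥ 0, so the candidate offers 0 and keeps 120.
Round 1 (the employer proposes): the candidate can get 120 next round, worth 0.43 × 120 = 51.6 now; the employer offers that and keeps 68.4.

51.6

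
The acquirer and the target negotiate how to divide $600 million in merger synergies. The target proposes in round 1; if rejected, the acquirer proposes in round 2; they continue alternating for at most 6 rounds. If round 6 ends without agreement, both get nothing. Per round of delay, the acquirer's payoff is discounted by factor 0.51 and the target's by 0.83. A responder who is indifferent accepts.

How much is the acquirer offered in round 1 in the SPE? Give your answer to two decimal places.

128.87

Round 6 (the acquirer proposes): the target will accept anything ≥ 0, so the acquirer offers 0 and keeps 600.
Round 5 (the target proposes): the acquirer can get 600 next round, worth 0.51 × 600 = 306 now; the target offers that and keeps 294.
Round 4 (the acquirer proposes): the target can get 294 next round, worth 0.83 × 294 = 244.02 now; the acquirer offers that and keeps 355.98.
Round 3 (the target proposes): the acquirer can get 355.98 next round, worth 0.51 × 355.98 = 181.5498 now. The target offers 181.5498 and keeps 600 − 181.5498 = 418.4502.
Round 2 (the acquirer proposes): the target can get 418.4502 next round, worth 0.83 × 418.4502 = 347.313666 now. The acquirer offers 347.313666 and keeps 600 − 347.313666 = 252.686334.
Round 1 (the target proposes): the acquirer can get 252.686334 next round, worth 0.51 × 252.686334 = 128.87003034 now. The target offers 128.87003034 and keeps 600 − 128.87003034 = 471.12996966.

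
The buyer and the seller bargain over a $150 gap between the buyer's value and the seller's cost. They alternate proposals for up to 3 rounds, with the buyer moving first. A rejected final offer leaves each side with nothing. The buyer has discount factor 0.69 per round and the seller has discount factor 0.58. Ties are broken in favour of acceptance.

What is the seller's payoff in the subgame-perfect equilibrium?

Round 3 (the buyer proposes): rejection yields 0 for the seller; the buyer offers 0 and keeps 150.
Round 2 (the seller proposes): the buyer can get 150 next round, worth 0.69 × 150 = 103.5 now. The seller offers 103.5 and keeps 150 − 103.5 = 46.5.
Round 1 (the buyer proposes): the seller can get 46.5 next round, worth 0.58 × 46.5 = 26.97 now. The buyer offers 26.97 and keeps 150 − 26.97 = 123.03.

26.97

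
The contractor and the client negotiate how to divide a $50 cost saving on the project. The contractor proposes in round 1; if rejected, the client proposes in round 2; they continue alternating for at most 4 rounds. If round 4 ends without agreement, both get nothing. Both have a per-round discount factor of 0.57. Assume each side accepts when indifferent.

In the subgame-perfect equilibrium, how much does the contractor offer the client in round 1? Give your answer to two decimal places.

Round 4 (the client proposes): rejection yields 0 for the contractor; the client offers 0 and keeps 50.
Round 3 (the contractor proposes): the client can get 50 next round, worth 0.57 × 50 = 28.5 now; the contractor offers that and keeps 21.5.
Round 2 (the client proposes): the contractor can get 21.5 next round, worth 0.57 × 21.5 = 12.255 now; the client offers that and keeps 37.745.
Round 1 (the contractor proposes): the client can get 37.745 next round, worth 0.57 × 37.745 = 21.51465 now; the contractor offers that and keeps 28.48535.

21.51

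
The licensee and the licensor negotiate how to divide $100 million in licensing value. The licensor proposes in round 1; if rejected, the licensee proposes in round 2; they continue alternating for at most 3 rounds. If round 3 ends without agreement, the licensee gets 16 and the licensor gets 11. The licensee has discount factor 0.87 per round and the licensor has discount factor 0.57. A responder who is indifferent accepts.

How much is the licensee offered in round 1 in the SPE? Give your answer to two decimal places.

45.34

Round 3 (the licensor proposes): the licensee gets 16 if talks fail, so the licensor offers 16 and keeps 84.
Round 2 (the licensee proposes): the licensor can get 84 next round, worth 0.57 × 84 = 47.88 now, so the licensee offers 47.88, keeping 52.12.
Round 1 (the licensor proposes): the licensee can get 52.12 next round, worth 0.87 × 52.12 = 45.3444 now; the licensor offers that and keeps 54.6556.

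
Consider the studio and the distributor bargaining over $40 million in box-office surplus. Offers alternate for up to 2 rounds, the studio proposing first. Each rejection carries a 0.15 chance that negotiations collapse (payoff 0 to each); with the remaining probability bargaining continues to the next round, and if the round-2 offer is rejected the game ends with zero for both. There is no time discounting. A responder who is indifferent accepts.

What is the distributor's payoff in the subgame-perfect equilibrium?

34

Round 2 (the distributor proposes): the studio will accept anything ≥ 0, so the distributor offers 0 and keeps 40.
Round 1 (the studio proposes): rejecting gives the distributor an expected 0.85 × 40 = 34; the studio offers that and keeps 6.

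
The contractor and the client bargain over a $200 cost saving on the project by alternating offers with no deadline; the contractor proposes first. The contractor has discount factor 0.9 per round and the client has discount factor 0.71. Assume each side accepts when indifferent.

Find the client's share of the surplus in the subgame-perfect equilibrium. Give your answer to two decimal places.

39.34

In a stationary SPE each proposer offers the other exactly their discounted continuation value.
If the contractor keeps x when proposing and the client keeps y when proposing, then x = 200 − 0.71y and y = 200 − 0.9x.
Solving: x = 200(1 − 0.71) / (1 − 0.9·0.71) = 58 / 0.361 ≈ 160.6648.
The client gets 200 − 160.6648 ≈ 39.3352.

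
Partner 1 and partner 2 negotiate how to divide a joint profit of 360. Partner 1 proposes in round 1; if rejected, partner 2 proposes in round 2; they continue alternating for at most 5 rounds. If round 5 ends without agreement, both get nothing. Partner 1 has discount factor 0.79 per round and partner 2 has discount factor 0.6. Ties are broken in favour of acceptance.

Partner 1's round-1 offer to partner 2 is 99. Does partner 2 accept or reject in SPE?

Round 5 (partner 1 proposes): partner 2 will accept anything ≥ 0, so partner 1 offers 0 and keeps 360.
Round 4 (partner 2 proposes): partner 1 can get 360 next round, worth 0.79 × 360 = 284.4 now, so partner 2 offers 284.4, keeping 75.6.
Round 3 (partner 1 proposes): partner 2 can get 75.6 next round, worth 0.6 × 75.6 = 45.36 now. Partner 1 offers 45.36 and keeps 360 − 45.36 = 314.64.
Round 2 (partner 2 proposes): partner 1 can get 314.64 next round, worth 0.79 × 314.64 = 248.5656 now; partner 2 offers that and keeps 111.4344.
So by rejecting in round 1, partner 2 gets 111.4344 next round, worth 0.6 × 111.4344 = 66.86064 now.
Offer 99 ≥ 66.86064, so partner 2 accepts.

Accept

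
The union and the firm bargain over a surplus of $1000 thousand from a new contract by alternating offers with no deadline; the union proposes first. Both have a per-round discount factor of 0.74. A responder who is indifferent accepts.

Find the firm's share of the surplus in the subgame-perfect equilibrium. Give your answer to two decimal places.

When the union proposes, the firm accepts any offer worth at least 0.74 times what the firm would get by proposing next round; and vice versa.
This gives x = 1000 − 0.74y and y = 1000 − 0.74x, where x and y are each side's share when it proposes.
Hence (1 − 0.74·0.74)x = 1000(1 − 0.74), i.e. 0.4524·x = 260.
x ≈ 574.7126; the firm's share is 1000 − x ≈ 425.2874.

425.29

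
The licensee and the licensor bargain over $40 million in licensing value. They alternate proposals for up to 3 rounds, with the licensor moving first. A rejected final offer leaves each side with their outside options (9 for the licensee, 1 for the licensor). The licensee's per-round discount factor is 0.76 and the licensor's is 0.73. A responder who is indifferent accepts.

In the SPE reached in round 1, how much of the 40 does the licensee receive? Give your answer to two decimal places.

Work backward from the last round.
Round 3 (the licensor proposes): the licensee gets 9 if talks fail, so the licensor offers 9 and keeps 31.
Round 2 (the licensee proposes): the licensor can get 31 next round, worth 0.73 × 31 = 22.63 now. The licensee offers 22.63 and keeps 40 − 22.63 = 17.37.
Round 1 (the licensor proposes): the licensee can get 17.37 next round, worth 0.76 × 17.37 = 13.2012 now; the licensor offers that and keeps 26.7988.

13.20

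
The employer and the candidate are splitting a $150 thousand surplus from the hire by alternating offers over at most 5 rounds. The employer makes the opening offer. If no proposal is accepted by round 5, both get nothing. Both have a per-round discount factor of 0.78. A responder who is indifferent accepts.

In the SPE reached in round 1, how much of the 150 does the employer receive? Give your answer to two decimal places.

108.60

Round 5 (the employer proposes): the candidate will accept anything ≥ 0, so the employer offers 0 and keeps 150.
Round 4 (the candidate proposes): the employer can get 150 next round, worth 0.78 × 150 = 117 now. The candidate offers 117 and keeps 150 − 117 = 33.
Round 3 (the employer proposes): the candidate can get 33 next round, worth 0.78 × 33 = 25.74 now; the employer offers that and keeps 124.26.
Round 2 (the candidate proposes): the employer can get 124.26 next round, worth 0.78 × 124.26 = 96.9228 now. The candidate offers 96.9228 and keeps 150 − 96.9228 = 53.0772.
Round 1 (the employer proposes): the candidate can get 53.0772 next round, worth 0.78 × 53.0772 = 41.400216 now, so the employer offers 41.400216, keeping 108.599784.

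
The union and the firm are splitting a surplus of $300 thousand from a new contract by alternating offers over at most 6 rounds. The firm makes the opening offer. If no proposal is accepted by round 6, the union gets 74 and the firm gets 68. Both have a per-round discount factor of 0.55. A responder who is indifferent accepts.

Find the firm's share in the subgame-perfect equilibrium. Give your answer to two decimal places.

191.61

Round 6 (the union proposes): the firm gets 68 if talks fail, so the union offers 68 and keeps 232.
Round 5 (the firm proposes): the union can get 232 next round, worth 0.55 × 232 = 127.6 now. The firm offers 127.6 and keeps 300 − 127.6 = 172.4.
Round 4 (the union proposes): the firm can get 172.4 next round, worth 0.55 × 172.4 = 94.82 now, so the union offers 94.82, keeping 205.18.
Round 3 (the firm proposes): the union can get 205.18 next round, worth 0.55 × 205.18 = 112.849 now. The firm offers 112.849 and keeps 300 − 112.849 = 187.151.
Round 2 (the union proposes): the firm can get 187.151 next round, worth 0.55 × 187.151 = 102.93305 now; the union offers that and keeps 197.06695.
Round 1 (the firm proposes): the union can get 197.06695 next round, worth 0.55 × 197.06695 = 108.3868225 now. The firm offers 108.3868225 and keeps 300 − 108.3868225 = 191.6131775.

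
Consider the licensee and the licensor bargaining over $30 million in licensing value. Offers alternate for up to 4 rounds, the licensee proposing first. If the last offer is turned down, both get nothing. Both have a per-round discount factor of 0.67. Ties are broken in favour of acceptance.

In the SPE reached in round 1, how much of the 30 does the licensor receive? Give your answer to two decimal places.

Round 4 (the licensor proposes): the licensee will accept anything ≥ 0, so the licensor offers 0 and keeps 30.
Round 3 (the licensee proposes): the licensor can get 30 next round, worth 0.67 × 30 = 20.1 now, so the licensee offers 20.1, keeping 9.9.
Round 2 (the licensor proposes): the licensee can get 9.9 next round, worth 0.67 × 9.9 = 6.633 now, so the licensor offers 6.633, keeping 23.367.
Round 1 (the licensee proposes): the licensor can get 23.367 next round, worth 0.67 × 23.367 = 15.65589 now. The licensee offers 15.65589 and keeps 30 − 15.65589 = 14.34411.

15.66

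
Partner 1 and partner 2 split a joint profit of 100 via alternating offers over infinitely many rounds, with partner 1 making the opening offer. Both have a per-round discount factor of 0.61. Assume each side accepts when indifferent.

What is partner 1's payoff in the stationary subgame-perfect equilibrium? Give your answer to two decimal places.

62.11

When partner 1 proposes, partner 2 accepts any offer worth at least 0.61 times what partner 2 would get by proposing next round; and vice versa.
This gives x = 100 − 0.61y and y = 100 − 0.61x, where x and y are each side's share when it proposes.
Hence (1 − 0.61·0.61)x = 100(1 − 0.61), i.e. 0.6279·x = 39.
x ≈ 62.1118; partner 2's share is 100 − x ≈ 37.8882.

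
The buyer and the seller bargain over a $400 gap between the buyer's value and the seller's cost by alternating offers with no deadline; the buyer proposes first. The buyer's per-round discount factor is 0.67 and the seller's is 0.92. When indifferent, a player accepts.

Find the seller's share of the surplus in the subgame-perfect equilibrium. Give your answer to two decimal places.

When the buyer proposes, the seller accepts any offer worth at least 0.92 times what the seller would get by proposing next round; and vice versa.
This gives x = 400 − 0.92y and y = 400 − 0.67x, where x and y are each side's share when it proposes.
Hence (1 − 0.92·0.67)x = 400(1 − 0.92), i.e. 0.3836·x = 32.
x ≈ 83.4202; the seller's share is 400 − x ≈ 316.5798.

316.58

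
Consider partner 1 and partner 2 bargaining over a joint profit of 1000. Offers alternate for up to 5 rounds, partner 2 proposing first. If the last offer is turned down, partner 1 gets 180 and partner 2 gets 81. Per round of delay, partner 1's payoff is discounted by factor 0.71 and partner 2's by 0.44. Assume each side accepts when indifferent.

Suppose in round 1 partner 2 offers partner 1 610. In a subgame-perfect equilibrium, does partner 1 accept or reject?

Round 5 (partner 2 proposes): partner 1 gets 180 if talks fail, so partner 2 offers 180 and keeps 820.
Round 4 (partner 1 proposes): partner 2 can get 820 next round, worth 0.44 × 820 = 360.8 now, so partner 1 offers 360.8, keeping 639.2.
Round 3 (partner 2 proposes): partner 1 can get 639.2 next round, worth 0.71 × 639.2 = 453.832 now. Partner 2 offers 453.832 and keeps 1000 − 453.832 = 546.168.
Round 2 (partner 1 proposes): partner 2 can get 546.168 next round, worth 0.44 × 546.168 = 240.31392 now, so partner 1 offers 240.31392, keeping 759.68608.
So by rejecting in round 1, partner 1 gets 759.68608 next round, worth 0.71 × 759.68608 = 539.3771168 now.
Offer 610 ≥ 539.3771168, so partner 1 accepts.

Accept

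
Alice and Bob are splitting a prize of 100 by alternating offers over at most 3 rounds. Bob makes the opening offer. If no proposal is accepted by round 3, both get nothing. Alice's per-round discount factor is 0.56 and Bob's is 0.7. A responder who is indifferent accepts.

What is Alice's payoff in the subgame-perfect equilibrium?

16.8

Round 3 (Bob proposes): rejection yields 0 for Alice; Bob offers 0 and keeps 100.
Round 2 (Alice proposes): Bob can get 100 next round, worth 0.7 × 100 = 70 now; Alice offers that and keeps 30.
Round 1 (Bob proposes): Alice can get 30 next round, worth 0.56 × 30 = 16.8 now. Bob offers 16.8 and keeps 100 − 16.8 = 83.2.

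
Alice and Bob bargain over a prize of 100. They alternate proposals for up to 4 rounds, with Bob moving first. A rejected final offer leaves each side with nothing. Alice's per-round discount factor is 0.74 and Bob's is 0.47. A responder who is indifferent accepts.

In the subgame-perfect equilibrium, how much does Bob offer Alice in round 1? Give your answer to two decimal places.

Round 4 (Alice proposes): rejection yields 0 for Bob; Alice offers 0 and keeps 100.
Round 3 (Bob proposes): Alice can get 100 next round, worth 0.74 × 100 = 74 now, so Bob offers 74, keeping 26.
Round 2 (Alice proposes): Bob can get 26 next round, worth 0.47 × 26 = 12.22 now; Alice offers that and keeps 87.78.
Round 1 (Bob proposes): Alice can get 87.78 next round, worth 0.74 × 87.78 = 64.9572 now, so Bob offers 64.9572, keeping 35.0428.

64.96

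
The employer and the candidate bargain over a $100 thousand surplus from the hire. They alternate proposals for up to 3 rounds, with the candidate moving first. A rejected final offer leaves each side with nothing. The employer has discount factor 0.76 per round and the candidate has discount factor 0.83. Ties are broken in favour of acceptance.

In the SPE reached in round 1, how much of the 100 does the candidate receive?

87.08

Round 3 (the candidate proposes): rejection yields 0 for the employer; the candidate offers 0 and keeps 100.
Round 2 (the employer proposes): the candidate can get 100 next round, worth 0.83 × 100 = 83 now, so the employer offers 83, keeping 17.
Round 1 (the candidate proposes): the employer can get 17 next round, worth 0.76 × 17 = 12.92 now; the candidate offers that and keeps 87.08.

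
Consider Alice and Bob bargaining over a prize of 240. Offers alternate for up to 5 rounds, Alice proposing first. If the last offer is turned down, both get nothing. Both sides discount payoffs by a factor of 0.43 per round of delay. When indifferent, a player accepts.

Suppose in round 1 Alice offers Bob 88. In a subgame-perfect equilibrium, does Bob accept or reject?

Work out Bob's continuation value if the offer is rejected.
Round 5 (Alice proposes): rejection yields 0 for Bob; Alice offers 0 and keeps 240.
Round 4 (Bob proposes): Alice can get 240 next round, worth 0.43 × 240 = 103.2 now, so Bob offers 103.2, keeping 136.8.
Round 3 (Alice proposes): Bob can get 136.8 next round, worth 0.43 × 136.8 = 58.824 now, so Alice offers 58.824, keeping 181.176.
Round 2 (Bob proposes): Alice can get 181.176 next round, worth 0.43 × 181.176 = 77.90568 now, so Bob offers 77.90568, keeping 162.09432.
So by rejecting in round 1, Bob gets 162.09432 next round, worth 0.43 × 162.09432 = 69.7005576 now.
Offer 88 ≥ 69.7005576, so Bob accepts.

Accept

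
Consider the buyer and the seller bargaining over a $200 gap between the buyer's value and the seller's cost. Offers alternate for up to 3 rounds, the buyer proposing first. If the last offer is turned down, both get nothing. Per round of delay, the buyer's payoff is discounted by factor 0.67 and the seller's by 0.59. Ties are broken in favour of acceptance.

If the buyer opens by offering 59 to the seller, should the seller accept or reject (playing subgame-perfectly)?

Accept

Round 3 (the buyer proposes): rejection yields 0 for the seller; the buyer offers 0 and keeps 200.
Round 2 (the seller proposes): the buyer can get 200 next round, worth 0.67 × 200 = 134 now, so the seller offers 134, keeping 66.
So by rejecting in round 1, the seller gets 66 next round, worth 0.59 × 66 = 38.94 now.
Offer 59 ≥ 38.94, so the seller accepts.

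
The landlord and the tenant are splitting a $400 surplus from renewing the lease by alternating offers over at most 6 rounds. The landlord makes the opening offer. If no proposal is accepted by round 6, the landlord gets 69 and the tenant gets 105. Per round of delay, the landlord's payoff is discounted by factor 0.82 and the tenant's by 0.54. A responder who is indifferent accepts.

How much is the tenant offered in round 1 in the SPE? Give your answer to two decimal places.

Round 6 (the tenant proposes): the landlord gets 69 if talks fail, so the tenant offers 69 and keeps 331.
Round 5 (the landlord proposes): the tenant can get 331 next round, worth 0.54 × 331 = 178.74 now; the landlord offers that and keeps 221.26.
Round 4 (the tenant proposes): the landlord can get 221.26 next round, worth 0.82 × 221.26 = 181.4332 now. The tenant offers 181.4332 and keeps 400 − 181.4332 = 218.5668.
Round 3 (the landlord proposes): the tenant can get 218.5668 next round, worth 0.54 × 218.5668 = 118.026072 now; the landlord offers that and keeps 281.973928.
Round 2 (the tenant proposes): the landlord can get 281.973928 next round, worth 0.82 × 281.973928 = 231.21862096 now, so the tenant offers 231.21862096, keeping 168.78137904.
Round 1 (the landlord proposes): the tenant can get 168.78137904 next round, worth 0.54 × 168.78137904 = 91.1419446816 now, so the landlord offers 91.1419446816, keeping 308.8580553184.

91.14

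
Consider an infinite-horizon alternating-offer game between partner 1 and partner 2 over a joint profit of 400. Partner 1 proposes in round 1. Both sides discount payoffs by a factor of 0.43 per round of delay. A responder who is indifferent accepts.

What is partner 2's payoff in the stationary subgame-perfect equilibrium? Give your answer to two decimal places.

120.28

Let x be partner 1's share when partner 1 proposes and y be partner 2's share when partner 2 proposes.
Partner 2 accepts iff offered ≥ 0.43·y, so x = 400 − 0.43y. Symmetrically y = 400 − 0.43x.
Substituting: x = 400 − 0.43(400 − 0.43x), giving x(1 − 0.43·0.43) = 400(1 − 0.43).
So x = 400 × 0.57 / 0.8151 ≈ 279.7203, and partner 2 receives 400 − x ≈ 120.2797.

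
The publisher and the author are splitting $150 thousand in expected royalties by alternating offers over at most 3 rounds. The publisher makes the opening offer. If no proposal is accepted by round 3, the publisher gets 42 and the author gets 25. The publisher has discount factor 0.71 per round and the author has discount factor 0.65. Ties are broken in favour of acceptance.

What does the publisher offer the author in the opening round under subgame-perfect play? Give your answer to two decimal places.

39.81

Work backward from the last round.
Round 3 (the publisher proposes): the author gets 25 if talks fail, so the publisher offers 25 and keeps 125.
Round 2 (the author proposes): the publisher can get 125 next round, worth 0.71 × 125 = 88.75 now; the author offers that and keeps 61.25.
Round 1 (the publisher proposes): the author can get 61.25 next round, worth 0.65 × 61.25 = 39.8125 now. The publisher offers 39.8125 and keeps 150 − 39.8125 = 110.1875.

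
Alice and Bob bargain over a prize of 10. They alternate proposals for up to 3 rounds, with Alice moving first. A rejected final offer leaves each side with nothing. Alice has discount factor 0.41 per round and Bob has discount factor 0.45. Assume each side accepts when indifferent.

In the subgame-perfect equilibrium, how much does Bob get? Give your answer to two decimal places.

2.66

Round 3 (Alice proposes): Bob will accept anything ≥ 0, so Alice offers 0 and keeps 10.
Round 2 (Bob proposes): Alice can get 10 next round, worth 0.41 × 10 = 4.1 now; Bob offers that and keeps 5.9.
Round 1 (Alice proposes): Bob can get 5.9 next round, worth 0.45 × 5.9 = 2.655 now. Alice offers 2.655 and keeps 10 − 2.655 = 7.345.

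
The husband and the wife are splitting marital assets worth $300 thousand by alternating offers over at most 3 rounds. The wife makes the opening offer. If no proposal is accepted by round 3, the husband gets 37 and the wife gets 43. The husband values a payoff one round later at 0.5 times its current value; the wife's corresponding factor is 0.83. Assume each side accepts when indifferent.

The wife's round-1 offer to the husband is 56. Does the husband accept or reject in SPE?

Accept

Round 3 (the wife proposes): the husband gets 37 if talks fail, so the wife offers 37 and keeps 263.
Round 2 (the husband proposes): the wife can get 263 next round, worth 0.83 × 263 = 218.29 now, so the husband offers 218.29, keeping 81.71.
So by rejecting in round 1, the husband gets 81.71 next round, worth 0.5 × 81.71 = 40.855 now.
Offer 56 ≥ 40.855, so the husband accepts.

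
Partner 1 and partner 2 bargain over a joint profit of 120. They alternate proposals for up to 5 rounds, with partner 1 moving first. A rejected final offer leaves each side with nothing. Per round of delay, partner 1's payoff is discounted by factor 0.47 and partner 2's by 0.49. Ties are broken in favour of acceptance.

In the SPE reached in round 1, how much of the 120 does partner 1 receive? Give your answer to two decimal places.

81.66

Round 5 (partner 1 proposes): rejection yields 0 for partner 2; partner 1 offers 0 and keeps 120.
Round 4 (partner 2 proposes): partner 1 can get 120 next round, worth 0.47 × 120 = 56.4 now. Partner 2 offers 56.4 and keeps 120 − 56.4 = 63.6.
Round 3 (partner 1 proposes): partner 2 can get 63.6 next round, worth 0.49 × 63.6 = 31.164 now, so partner 1 offers 31.164, keeping 88.836.
Round 2 (partner 2 proposes): partner 1 can get 88.836 next round, worth 0.47 × 88.836 = 41.75292 now. Partner 2 offers 41.75292 and keeps 120 − 41.75292 = 78.24708.
Round 1 (partner 1 proposes): partner 2 can get 78.24708 next round, worth 0.49 × 78.24708 = 38.3410692 now. Partner 1 offers 38.3410692 and keeps 120 − 38.3410692 = 81.6589308.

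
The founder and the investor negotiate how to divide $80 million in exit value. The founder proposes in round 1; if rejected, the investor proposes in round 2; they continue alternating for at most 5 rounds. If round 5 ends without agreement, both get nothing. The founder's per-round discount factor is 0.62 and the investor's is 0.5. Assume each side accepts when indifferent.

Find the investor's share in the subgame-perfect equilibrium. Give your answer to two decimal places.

19.91

By backward induction:
Round 5 (the founder proposes): rejection yields 0 for the investor; the founder offers 0 and keeps 80.
Round 4 (the investor proposes): the founder can get 80 next round, worth 0.62 × 80 = 49.6 now. The investor offers 49.6 and keeps 80 − 49.6 = 30.4.
Round 3 (the founder proposes): the investor can get 30.4 next round, worth 0.5 × 30.4 = 15.2 now. The founder offers 15.2 and keeps 80 − 15.2 = 64.8.
Round 2 (the investor proposes): the founder can get 64.8 next round, worth 0.62 × 64.8 = 40.176 now, so the investor offers 40.176, keeping 39.824.
Round 1 (the founder proposes): the investor can get 39.824 next round, worth 0.5 × 39.824 = 19.912 now. The founder offers 19.912 and keeps 80 − 19.912 = 60.088.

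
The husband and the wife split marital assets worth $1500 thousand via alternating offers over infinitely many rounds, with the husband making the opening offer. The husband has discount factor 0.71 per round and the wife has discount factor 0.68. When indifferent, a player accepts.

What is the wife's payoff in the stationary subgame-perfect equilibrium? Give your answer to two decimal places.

When the husband proposes, the wife accepts any offer worth at least 0.68 times what the wife would get by proposing next round; and vice versa.
This gives x = 1500 − 0.68y and y = 1500 − 0.71x, where x and y are each side's share when it proposes.
Hence (1 − 0.68·0.71)x = 1500(1 − 0.68), i.e. 0.5172·x = 480.
x ≈ 928.0742; the wife's share is 1500 − x ≈ 571.9258.

571.93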